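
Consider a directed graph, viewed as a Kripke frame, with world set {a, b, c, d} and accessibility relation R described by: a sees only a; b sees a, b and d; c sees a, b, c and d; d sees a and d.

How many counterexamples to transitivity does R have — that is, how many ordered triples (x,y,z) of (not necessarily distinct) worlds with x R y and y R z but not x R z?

R is transitive; there are no such tuples.

0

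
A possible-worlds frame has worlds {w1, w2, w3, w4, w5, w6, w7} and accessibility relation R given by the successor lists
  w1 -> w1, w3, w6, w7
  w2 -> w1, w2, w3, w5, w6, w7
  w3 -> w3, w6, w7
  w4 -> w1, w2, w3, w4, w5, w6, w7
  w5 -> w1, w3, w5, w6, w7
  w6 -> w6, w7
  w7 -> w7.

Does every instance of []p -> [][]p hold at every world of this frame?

Axiom 4 corresponds to the accessibility relation being transitive.
Transitive: yes — every two-step R-path is closed by a direct edge.

Yes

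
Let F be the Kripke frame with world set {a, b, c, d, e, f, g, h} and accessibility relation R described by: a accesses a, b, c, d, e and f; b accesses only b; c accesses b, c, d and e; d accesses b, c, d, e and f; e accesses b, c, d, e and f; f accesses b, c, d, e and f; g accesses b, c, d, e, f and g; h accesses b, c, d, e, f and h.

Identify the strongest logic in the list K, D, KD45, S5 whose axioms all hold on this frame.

Serial (axiom D): yes — every world has a successor (e.g. a R a).
Euclidean (axiom 5): no — a R b and a R c, but not b R c.
Transitive (axiom 4): no — c R d and d R f, but not c R f.
Reflexive (axiom T): yes — every world is R-related to itself.
So F validates K, D; KD45 would additionally require R to be Euclidean and transitive. The strongest is D.

D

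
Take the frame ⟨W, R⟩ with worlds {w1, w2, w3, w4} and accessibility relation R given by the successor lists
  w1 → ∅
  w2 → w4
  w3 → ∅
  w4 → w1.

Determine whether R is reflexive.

No

Reflexive: no — w1 is not related to itself.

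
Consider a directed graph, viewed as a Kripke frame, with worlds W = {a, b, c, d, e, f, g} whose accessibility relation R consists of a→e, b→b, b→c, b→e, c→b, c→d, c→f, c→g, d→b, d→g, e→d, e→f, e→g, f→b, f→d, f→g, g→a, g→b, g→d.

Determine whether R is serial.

Serial: yes — every world has a successor (e.g. a R e).

Yes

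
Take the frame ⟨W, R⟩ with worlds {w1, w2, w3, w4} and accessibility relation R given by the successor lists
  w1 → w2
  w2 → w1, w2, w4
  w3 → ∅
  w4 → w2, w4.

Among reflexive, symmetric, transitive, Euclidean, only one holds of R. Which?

symmetric

Reflexive: no — w1 is not related to itself.
Symmetric: yes — every pair in R has its reverse in R.
Transitive: no — w1 R w2 and w2 R w4, but not w1 R w4.
Euclidean: no — w2 R w1 and w2 R w4, but not w1 R w4.
Only symmetric holds.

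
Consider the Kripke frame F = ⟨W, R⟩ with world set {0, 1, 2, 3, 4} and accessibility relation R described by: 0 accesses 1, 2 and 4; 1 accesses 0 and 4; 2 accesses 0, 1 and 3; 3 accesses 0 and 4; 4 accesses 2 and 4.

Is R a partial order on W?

No

Reflexive: no — 0 is not related to itself.
Transitive: no — 0 R 2 and 2 R 3, but not 0 R 3.
Antisymmetric: no — 0 R 1 and 1 R 0 with 0 ≠ 1.
So R is not a partial order.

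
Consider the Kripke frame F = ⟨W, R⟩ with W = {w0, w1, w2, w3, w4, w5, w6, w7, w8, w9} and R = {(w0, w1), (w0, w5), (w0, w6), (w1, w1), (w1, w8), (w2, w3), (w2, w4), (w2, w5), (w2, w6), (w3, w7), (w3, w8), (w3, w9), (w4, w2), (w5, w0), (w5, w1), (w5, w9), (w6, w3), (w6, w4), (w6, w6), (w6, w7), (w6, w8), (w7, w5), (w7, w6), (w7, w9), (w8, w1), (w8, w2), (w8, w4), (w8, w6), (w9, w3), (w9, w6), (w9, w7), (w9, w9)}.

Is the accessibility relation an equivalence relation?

Reflexive: no — w0 is not related to itself.
Symmetric: no — w0 R w1 but not w1 R w0.
Transitive: no — w0 R w1 and w1 R w8, but not w0 R w8.
So R is not an equivalence relation.

No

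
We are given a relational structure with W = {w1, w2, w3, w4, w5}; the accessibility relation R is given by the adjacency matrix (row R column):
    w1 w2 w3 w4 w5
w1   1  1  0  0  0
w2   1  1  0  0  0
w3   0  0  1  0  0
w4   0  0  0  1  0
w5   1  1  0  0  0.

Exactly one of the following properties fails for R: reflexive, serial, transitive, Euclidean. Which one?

Reflexive: no — w5 is not related to itself.
Serial: yes — every world has a successor (e.g. w1 R w1).
Transitive: yes — every two-step R-path is closed by a direct edge.
Euclidean: yes — any two successors of a common world are R-related.
Only reflexive fails.

reflexive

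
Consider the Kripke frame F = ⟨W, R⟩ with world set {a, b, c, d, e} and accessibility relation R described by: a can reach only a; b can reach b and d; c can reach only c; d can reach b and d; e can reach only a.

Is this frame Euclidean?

Euclidean: yes — any two successors of a common world are R-related.

Yes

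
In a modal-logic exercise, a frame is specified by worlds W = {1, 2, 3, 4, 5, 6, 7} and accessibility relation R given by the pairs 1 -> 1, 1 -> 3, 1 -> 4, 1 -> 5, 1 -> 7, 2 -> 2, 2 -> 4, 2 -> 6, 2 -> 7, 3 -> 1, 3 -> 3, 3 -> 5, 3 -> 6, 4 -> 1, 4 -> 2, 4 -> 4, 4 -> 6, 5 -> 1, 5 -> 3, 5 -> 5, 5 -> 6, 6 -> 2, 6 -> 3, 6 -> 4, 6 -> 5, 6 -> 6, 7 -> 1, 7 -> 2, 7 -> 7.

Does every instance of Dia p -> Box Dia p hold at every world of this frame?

The schema 5 characterises exactly the Euclidean frames.
Euclidean: no — 1 R 3 and 1 R 4, but not 3 R 4.

No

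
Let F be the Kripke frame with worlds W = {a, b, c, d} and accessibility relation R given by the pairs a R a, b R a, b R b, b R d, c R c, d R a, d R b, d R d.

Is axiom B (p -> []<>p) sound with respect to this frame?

By correspondence theory, B is valid on a frame iff R is symmetric.
Symmetric: no — b R a but not a R b.

No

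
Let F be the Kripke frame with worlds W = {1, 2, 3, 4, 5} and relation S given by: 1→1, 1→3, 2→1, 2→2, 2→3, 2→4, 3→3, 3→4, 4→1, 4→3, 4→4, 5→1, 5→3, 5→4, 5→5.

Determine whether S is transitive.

Transitive: no — 1 S 3 and 3 S 4, but not 1 S 4.

No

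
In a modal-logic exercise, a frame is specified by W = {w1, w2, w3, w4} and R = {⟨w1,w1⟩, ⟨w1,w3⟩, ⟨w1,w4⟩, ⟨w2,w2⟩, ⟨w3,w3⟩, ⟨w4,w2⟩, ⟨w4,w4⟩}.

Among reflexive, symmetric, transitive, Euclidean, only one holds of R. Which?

Reflexive: yes — every world is R-related to itself.
Symmetric: no — w1 R w3 but not w3 R w1.
Transitive: no — w1 R w4 and w4 R w2, but not w1 R w2.
Euclidean: no — w1 R w3 and w1 R w4, but not w3 R w4.
Only reflexive holds.

reflexive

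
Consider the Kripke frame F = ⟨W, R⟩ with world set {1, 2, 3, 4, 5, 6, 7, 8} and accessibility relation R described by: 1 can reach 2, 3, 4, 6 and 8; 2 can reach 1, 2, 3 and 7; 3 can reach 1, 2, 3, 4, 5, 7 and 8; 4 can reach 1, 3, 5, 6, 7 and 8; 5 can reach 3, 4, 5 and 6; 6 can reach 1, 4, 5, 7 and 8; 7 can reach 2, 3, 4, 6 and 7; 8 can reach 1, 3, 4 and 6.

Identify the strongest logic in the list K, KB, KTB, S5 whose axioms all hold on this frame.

KB

Symmetric (axiom B): yes — every pair in R has its reverse in R.
Reflexive (axiom T): no — 1 is not related to itself.
Euclidean (axiom 5): no — 1 R 2 and 1 R 4, but not 2 R 4.
So F validates K, KB; KTB would additionally require R to be reflexive. The strongest is KB.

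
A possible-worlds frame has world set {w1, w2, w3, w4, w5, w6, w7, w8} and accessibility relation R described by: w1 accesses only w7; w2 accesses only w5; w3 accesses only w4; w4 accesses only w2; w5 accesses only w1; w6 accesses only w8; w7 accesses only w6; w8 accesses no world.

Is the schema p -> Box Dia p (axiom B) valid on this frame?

The schema B characterises exactly the symmetric frames.
Symmetric: no — w1 R w7 but not w7 R w1.

No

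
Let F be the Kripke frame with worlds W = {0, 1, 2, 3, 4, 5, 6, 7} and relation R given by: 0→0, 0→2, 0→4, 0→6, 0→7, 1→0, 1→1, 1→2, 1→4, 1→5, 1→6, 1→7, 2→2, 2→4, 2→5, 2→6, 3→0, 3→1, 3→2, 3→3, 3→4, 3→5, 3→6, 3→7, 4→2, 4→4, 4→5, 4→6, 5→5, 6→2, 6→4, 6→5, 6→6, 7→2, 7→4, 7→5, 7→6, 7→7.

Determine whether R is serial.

Serial: yes — every world has a successor (e.g. 0 R 0).

Yes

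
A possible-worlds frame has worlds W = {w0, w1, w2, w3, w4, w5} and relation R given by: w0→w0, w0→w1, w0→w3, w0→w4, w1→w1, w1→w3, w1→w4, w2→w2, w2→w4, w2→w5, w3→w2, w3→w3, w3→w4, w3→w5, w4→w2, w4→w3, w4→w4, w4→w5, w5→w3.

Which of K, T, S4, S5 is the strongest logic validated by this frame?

Reflexive (axiom T): no — w5 is not related to itself.
Transitive (axiom 4): no — w0 R w3 and w3 R w2, but not w0 R w2.
Euclidean (axiom 5): no — w0 R w3 and w0 R w1, but not w3 R w1.
So F validates K; T would additionally require R to be reflexive. The strongest is K.

K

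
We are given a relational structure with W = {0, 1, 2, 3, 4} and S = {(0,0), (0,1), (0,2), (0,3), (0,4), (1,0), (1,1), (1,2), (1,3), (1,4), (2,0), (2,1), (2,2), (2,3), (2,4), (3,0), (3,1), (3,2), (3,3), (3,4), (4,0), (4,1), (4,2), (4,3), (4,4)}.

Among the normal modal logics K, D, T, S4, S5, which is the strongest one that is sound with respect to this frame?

Serial (axiom D): yes — every world has a successor (e.g. 0 S 0).
Reflexive (axiom T): yes — every world is S-related to itself.
Transitive (axiom 4): yes — every two-step S-path is closed by a direct edge.
Euclidean (axiom 5): yes — any two successors of a common world are S-related.
So F validates K, D, T, S4, S5. The strongest is S5.

S5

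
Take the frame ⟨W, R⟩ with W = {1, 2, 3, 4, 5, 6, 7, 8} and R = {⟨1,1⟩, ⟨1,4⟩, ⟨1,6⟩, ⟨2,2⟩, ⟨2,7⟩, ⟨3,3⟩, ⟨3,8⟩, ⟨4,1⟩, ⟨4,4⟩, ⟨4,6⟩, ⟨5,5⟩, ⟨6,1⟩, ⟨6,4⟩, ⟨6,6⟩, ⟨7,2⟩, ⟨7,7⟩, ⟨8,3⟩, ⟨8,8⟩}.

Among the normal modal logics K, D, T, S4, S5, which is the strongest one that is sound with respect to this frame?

Serial (axiom D): yes — every world has a successor (e.g. 1 R 1).
Reflexive (axiom T): yes — every world is R-related to itself.
Transitive (axiom 4): yes — every two-step R-path is closed by a direct edge.
Euclidean (axiom 5): yes — any two successors of a common world are R-related.
So F validates K, D, T, S4, S5. The strongest is S5.

S5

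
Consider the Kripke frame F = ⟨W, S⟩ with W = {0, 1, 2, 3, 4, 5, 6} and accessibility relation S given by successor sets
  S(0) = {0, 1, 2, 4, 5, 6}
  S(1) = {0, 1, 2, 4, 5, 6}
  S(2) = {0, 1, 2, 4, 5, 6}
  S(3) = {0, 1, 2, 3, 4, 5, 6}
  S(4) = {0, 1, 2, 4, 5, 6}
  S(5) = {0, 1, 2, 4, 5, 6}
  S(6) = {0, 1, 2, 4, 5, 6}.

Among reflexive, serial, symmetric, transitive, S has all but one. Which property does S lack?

Reflexive: yes — every world is S-related to itself.
Serial: yes — every world has a successor (e.g. 0 S 0).
Symmetric: no — 3 S 0 but not 0 S 3.
Transitive: yes — every two-step S-path is closed by a direct edge.
Only symmetric fails.

symmetric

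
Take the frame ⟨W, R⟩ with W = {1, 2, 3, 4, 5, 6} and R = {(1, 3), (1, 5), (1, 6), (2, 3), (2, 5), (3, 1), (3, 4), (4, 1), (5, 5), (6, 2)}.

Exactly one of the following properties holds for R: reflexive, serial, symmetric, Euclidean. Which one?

serial

Reflexive: no — 1 is not related to itself.
Serial: yes — every world has a successor (e.g. 1 R 3).
Symmetric: no — 1 R 5 but not 5 R 1.
Euclidean: no — 1 R 3 and 1 R 5, but not 3 R 5.
Only serial holds.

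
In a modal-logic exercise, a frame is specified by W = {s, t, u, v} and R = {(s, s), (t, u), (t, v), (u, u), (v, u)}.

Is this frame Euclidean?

No

Euclidean: no — t R u and t R v, but not u R v.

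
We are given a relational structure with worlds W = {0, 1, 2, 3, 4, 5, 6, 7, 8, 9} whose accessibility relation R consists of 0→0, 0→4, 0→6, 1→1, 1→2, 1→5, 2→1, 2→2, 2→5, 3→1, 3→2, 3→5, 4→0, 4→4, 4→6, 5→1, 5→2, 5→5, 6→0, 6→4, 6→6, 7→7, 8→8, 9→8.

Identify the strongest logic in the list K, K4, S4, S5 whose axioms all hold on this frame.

K4

Transitive (axiom 4): yes — every two-step R-path is closed by a direct edge.
Reflexive (axiom T): no — 3 is not related to itself.
Euclidean (axiom 5): yes — any two successors of a common world are R-related.
So F validates K, K4; S4 would additionally require R to be reflexive. The strongest is K4.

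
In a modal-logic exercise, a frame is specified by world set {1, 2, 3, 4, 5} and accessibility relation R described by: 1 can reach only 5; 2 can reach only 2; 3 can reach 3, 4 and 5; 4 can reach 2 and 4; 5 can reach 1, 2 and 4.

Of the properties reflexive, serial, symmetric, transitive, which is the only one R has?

serial

Reflexive: no — 1 is not related to itself.
Serial: yes — every world has a successor (e.g. 1 R 5).
Symmetric: no — 3 R 4 but not 4 R 3.
Transitive: no — 1 R 5 and 5 R 2, but not 1 R 2.
Only serial holds.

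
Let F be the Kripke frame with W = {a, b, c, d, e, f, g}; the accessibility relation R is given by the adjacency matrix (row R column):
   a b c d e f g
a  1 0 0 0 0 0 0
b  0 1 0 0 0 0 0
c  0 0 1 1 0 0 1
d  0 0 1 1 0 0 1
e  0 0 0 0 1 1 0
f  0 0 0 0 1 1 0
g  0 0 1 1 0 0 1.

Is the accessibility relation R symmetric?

Yes

Symmetric: yes — every pair in R has its reverse in R.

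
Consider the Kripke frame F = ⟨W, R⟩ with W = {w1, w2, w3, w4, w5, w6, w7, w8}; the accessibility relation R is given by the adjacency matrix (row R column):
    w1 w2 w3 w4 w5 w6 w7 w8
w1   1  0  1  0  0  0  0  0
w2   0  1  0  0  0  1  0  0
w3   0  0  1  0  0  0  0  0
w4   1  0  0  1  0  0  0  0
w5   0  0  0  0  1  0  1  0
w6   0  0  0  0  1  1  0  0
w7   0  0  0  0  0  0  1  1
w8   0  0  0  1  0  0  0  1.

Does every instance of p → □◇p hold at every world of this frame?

By correspondence theory, B is valid on a frame iff R is symmetric.
Symmetric: no — w1 R w3 but not w3 R w1.

No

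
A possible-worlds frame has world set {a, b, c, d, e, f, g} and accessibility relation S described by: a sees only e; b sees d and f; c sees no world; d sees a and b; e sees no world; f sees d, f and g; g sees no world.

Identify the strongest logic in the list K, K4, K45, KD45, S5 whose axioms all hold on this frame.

Transitive (axiom 4): no — b S d and d S a, but not b S a.
Euclidean (axiom 5): no — b S d and b S f, but not d S f.
Serial (axiom D): no — c has no S-successor.
Reflexive (axiom T): no — a is not related to itself.
So F validates K; K4 would additionally require S to be transitive. The strongest is K.

K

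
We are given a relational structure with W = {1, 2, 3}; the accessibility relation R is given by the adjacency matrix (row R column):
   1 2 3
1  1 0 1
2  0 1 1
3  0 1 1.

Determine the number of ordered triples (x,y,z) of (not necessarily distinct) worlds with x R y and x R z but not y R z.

1

Enumerating: (1,3,1).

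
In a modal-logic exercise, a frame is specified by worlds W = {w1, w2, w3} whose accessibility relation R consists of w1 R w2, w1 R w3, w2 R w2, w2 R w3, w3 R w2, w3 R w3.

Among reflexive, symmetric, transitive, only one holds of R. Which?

transitive

Reflexive: no — w1 is not related to itself.
Symmetric: no — w1 R w2 but not w2 R w1.
Transitive: yes — every two-step R-path is closed by a direct edge.
Only transitive holds.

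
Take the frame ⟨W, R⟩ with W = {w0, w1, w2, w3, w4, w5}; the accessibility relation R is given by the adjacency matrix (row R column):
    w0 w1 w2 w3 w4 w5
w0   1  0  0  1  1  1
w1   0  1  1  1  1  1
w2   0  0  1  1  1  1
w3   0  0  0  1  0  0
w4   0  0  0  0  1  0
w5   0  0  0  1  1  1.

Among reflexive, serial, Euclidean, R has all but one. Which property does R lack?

Reflexive: yes — every world is R-related to itself.
Serial: yes — every world has a successor (e.g. w0 R w0).
Euclidean: no — w0 R w3 and w0 R w4, but not w3 R w4.
Only Euclidean fails.

Euclidean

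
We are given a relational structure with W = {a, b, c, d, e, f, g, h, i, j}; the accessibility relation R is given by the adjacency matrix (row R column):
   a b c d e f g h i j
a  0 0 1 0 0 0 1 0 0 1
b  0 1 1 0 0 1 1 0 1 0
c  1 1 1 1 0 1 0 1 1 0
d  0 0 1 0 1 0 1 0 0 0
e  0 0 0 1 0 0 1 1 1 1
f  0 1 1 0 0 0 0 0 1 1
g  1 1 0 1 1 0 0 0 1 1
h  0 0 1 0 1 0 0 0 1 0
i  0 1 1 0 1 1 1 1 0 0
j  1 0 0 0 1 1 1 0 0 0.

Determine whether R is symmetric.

Symmetric: yes — every pair in R has its reverse in R.

Yes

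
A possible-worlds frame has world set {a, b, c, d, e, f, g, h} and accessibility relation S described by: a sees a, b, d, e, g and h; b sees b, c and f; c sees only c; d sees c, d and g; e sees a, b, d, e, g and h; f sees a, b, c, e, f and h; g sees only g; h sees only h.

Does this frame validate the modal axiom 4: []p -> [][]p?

No

The schema 4 characterises exactly the transitive frames.
Transitive: no — a S b and b S c, but not a S c.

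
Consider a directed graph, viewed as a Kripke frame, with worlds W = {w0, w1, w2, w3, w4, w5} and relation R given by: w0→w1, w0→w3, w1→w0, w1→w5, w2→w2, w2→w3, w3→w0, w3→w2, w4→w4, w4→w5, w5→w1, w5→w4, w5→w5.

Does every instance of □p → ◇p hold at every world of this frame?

Yes

The schema D characterises exactly the serial frames.
Serial: yes — every world has a successor (e.g. w0 R w1).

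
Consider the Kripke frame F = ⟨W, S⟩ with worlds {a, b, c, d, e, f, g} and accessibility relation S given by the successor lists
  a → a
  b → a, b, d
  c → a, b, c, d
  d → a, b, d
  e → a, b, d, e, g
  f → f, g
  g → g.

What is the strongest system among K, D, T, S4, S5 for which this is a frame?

S4

Serial (axiom D): yes — every world has a successor (e.g. a S a).
Reflexive (axiom T): yes — every world is S-related to itself.
Transitive (axiom 4): yes — every two-step S-path is closed by a direct edge.
Euclidean (axiom 5): no — b S a and b S d, but not a S d.
So F validates K, D, T, S4; S5 would additionally require S to be Euclidean. The strongest is S4.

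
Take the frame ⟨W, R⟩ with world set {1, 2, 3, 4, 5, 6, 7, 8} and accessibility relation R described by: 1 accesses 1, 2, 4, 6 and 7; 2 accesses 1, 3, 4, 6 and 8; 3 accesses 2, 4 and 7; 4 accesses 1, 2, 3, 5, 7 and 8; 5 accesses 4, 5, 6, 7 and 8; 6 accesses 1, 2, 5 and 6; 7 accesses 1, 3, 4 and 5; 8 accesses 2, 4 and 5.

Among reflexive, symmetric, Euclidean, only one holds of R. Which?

Reflexive: no — 2 is not related to itself.
Symmetric: yes — every pair in R has its reverse in R.
Euclidean: no — 1 R 2 and 1 R 7, but not 2 R 7.
Only symmetric holds.

symmetric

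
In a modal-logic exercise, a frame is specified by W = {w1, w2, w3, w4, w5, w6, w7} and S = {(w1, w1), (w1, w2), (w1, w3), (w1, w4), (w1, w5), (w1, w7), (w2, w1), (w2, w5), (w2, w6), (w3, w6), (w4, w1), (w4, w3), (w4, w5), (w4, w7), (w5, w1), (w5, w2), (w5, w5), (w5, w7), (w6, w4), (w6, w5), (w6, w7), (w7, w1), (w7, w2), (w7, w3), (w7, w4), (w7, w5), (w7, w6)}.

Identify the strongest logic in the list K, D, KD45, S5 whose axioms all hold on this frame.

D

Serial (axiom D): yes — every world has a successor (e.g. w1 S w1).
Euclidean (axiom 5): no — w1 S w2 and w1 S w3, but not w2 S w3.
Transitive (axiom 4): no — w1 S w2 and w2 S w6, but not w1 S w6.
Reflexive (axiom T): no — w2 is not related to itself.
So F validates K, D; KD45 would additionally require S to be Euclidean and transitive. The strongest is D.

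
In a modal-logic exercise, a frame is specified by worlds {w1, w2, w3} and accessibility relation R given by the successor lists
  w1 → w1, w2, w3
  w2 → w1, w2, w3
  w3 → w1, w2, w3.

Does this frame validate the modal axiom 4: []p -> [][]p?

Axiom 4 corresponds to the accessibility relation being transitive.
Transitive: yes — every two-step R-path is closed by a direct edge.

Yes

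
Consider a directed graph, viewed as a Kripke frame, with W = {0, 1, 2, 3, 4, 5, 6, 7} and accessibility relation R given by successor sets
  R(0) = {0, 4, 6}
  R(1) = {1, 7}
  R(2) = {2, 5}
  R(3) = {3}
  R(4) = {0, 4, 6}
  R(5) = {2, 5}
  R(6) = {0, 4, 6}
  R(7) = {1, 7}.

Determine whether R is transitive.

Transitive: yes — every two-step R-path is closed by a direct edge.

Yes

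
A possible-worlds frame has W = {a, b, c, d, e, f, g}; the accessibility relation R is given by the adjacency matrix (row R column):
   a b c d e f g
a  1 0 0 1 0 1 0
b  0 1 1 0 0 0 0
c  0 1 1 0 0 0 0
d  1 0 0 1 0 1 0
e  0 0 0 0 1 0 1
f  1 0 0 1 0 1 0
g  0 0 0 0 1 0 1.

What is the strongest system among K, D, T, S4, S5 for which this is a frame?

Serial (axiom D): yes — every world has a successor (e.g. a R a).
Reflexive (axiom T): yes — every world is R-related to itself.
Transitive (axiom 4): yes — every two-step R-path is closed by a direct edge.
Euclidean (axiom 5): yes — any two successors of a common world are R-related.
So F validates K, D, T, S4, S5. The strongest is S5.

S5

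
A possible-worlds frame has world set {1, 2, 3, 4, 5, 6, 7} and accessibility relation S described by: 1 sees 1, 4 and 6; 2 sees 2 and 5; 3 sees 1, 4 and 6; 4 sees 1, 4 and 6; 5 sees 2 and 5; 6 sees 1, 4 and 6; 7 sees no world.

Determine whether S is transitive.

Transitive: yes — every two-step S-path is closed by a direct edge.

Yes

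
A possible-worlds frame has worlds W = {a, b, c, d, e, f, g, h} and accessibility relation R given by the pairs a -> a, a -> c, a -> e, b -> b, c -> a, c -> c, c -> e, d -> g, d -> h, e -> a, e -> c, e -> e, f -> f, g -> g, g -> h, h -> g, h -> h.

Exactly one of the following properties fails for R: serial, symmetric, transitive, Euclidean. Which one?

Serial: yes — every world has a successor (e.g. a R a).
Symmetric: no — d R g but not g R d.
Transitive: yes — every two-step R-path is closed by a direct edge.
Euclidean: yes — any two successors of a common world are R-related.
Only symmetric fails.

symmetric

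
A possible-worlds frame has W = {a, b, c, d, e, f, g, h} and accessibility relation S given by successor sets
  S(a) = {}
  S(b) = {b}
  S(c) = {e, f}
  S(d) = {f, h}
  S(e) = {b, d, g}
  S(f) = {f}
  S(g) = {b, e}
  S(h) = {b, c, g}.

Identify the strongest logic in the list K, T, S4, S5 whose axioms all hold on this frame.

Reflexive (axiom T): no — a is not related to itself.
Transitive (axiom 4): no — c S e and e S b, but not c S b.
Euclidean (axiom 5): no — c S e and c S f, but not e S f.
So F validates K; T would additionally require S to be reflexive. The strongest is K.

K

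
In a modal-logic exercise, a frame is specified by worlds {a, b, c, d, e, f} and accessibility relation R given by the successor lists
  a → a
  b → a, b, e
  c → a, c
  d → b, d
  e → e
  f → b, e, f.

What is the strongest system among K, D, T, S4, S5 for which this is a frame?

T

Serial (axiom D): yes — every world has a successor (e.g. a R a).
Reflexive (axiom T): yes — every world is R-related to itself.
Transitive (axiom 4): no — d R b and b R a, but not d R a.
Euclidean (axiom 5): no — b R a and b R e, but not a R e.
So F validates K, D, T; S4 would additionally require R to be transitive. The strongest is T.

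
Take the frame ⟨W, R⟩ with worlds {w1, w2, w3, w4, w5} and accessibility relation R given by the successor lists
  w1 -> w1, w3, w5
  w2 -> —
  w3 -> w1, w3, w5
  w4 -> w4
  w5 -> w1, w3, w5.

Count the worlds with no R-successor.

Enumerating: w2.

1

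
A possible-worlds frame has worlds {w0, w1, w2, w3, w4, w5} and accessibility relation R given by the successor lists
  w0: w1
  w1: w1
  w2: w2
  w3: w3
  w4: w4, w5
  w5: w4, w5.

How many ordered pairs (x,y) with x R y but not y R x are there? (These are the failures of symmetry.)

Enumerating: (w0,w1).

1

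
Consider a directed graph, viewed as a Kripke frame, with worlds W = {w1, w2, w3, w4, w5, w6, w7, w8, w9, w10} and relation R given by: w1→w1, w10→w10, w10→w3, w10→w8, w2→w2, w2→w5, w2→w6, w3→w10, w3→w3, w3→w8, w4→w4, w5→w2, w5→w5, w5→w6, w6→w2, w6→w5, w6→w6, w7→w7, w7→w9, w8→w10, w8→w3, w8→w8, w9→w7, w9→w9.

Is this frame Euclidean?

Euclidean: yes — any two successors of a common world are R-related.

Yes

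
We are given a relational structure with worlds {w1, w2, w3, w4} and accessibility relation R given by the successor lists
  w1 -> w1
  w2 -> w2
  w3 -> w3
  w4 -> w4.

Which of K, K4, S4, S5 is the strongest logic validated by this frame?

S5

Transitive (axiom 4): yes — every two-step R-path is closed by a direct edge.
Reflexive (axiom T): yes — every world is R-related to itself.
Euclidean (axiom 5): yes — any two successors of a common world are R-related.
So F validates K, K4, S4, S5. The strongest is S5.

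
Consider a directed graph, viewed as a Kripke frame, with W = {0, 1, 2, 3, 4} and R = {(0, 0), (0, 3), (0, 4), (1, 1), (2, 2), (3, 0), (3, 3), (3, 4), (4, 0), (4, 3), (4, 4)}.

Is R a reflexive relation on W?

Reflexive: yes — every world is R-related to itself.

Yes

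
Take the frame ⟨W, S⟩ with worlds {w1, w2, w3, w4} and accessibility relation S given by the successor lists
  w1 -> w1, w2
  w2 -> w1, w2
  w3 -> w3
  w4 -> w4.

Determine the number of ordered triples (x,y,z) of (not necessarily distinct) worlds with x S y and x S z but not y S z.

0

S is Euclidean; there are no such tuples.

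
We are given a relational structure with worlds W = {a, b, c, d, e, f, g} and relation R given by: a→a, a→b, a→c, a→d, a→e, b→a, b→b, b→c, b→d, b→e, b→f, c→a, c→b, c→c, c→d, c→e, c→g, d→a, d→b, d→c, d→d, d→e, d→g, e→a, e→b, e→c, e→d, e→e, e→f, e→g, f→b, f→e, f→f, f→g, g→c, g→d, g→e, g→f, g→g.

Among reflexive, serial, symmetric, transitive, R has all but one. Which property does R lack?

Reflexive: yes — every world is R-related to itself.
Serial: yes — every world has a successor (e.g. a R a).
Symmetric: yes — every pair in R has its reverse in R.
Transitive: no — a R b and b R f, but not a R f.
Only transitive fails.

transitive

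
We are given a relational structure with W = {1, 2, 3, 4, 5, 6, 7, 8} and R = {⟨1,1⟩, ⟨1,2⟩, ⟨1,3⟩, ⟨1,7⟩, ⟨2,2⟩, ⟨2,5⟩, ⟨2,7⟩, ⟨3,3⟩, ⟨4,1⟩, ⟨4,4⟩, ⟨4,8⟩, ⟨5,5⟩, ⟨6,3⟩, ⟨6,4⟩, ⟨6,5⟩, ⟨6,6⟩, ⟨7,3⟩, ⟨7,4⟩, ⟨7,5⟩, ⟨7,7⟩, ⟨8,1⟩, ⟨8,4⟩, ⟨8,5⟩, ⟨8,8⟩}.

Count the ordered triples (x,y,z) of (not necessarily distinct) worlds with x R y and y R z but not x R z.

16

Enumerating: (1,2,5), (1,7,4), (1,7,5), (2,7,3), (2,7,4), (4,1,2), (4,1,3), (4,1,7), (4,8,5), (6,4,1), (6,4,8), (7,4,1), (7,4,8), (8,1,2), (8,1,3), (8,1,7).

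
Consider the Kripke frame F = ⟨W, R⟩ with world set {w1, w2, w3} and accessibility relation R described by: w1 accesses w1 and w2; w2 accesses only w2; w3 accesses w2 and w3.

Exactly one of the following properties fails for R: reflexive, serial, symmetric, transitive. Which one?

symmetric

Reflexive: yes — every world is R-related to itself.
Serial: yes — every world has a successor (e.g. w1 R w1).
Symmetric: no — w1 R w2 but not w2 R w1.
Transitive: yes — every two-step R-path is closed by a direct edge.
Only symmetric fails.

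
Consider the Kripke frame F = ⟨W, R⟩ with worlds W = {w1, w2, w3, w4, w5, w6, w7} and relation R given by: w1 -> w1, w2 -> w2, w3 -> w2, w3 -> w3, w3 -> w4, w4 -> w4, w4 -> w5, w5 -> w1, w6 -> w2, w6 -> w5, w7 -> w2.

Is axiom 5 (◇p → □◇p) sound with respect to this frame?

Axiom 5 corresponds to the accessibility relation being Euclidean.
Euclidean: no — w3 R w2 and w3 R w4, but not w2 R w4.

No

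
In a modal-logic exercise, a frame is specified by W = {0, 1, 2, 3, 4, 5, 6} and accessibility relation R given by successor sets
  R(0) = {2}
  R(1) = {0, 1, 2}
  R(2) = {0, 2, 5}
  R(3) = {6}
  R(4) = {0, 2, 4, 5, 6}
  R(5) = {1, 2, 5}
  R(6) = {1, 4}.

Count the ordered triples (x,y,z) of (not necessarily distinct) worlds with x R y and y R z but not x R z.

16

Enumerating: (0,2,0), (0,2,5), (1,2,5), (2,5,1), (3,6,1), (3,6,4), (4,5,1), (4,6,1), (5,1,0), (5,2,0), (6,1,0), (6,1,2), (6,4,0), (6,4,2), (6,4,5), (6,4,6).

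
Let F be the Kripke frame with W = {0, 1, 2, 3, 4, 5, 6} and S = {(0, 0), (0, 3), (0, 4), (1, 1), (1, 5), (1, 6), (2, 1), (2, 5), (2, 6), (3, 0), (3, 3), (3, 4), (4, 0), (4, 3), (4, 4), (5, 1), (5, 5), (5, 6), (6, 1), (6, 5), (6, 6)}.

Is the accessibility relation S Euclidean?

Yes

Euclidean: yes — any two successors of a common world are S-related.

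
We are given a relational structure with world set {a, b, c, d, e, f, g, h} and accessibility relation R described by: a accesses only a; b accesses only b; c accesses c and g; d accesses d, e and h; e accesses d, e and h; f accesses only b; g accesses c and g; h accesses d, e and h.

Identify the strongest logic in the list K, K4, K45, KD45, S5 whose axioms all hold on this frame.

KD45

Transitive (axiom 4): yes — every two-step R-path is closed by a direct edge.
Euclidean (axiom 5): yes — any two successors of a common world are R-related.
Serial (axiom D): yes — every world has a successor (e.g. a R a).
Reflexive (axiom T): no — f is not related to itself.
So F validates K, K4, K45, KD45; S5 would additionally require R to be reflexive. The strongest is KD45.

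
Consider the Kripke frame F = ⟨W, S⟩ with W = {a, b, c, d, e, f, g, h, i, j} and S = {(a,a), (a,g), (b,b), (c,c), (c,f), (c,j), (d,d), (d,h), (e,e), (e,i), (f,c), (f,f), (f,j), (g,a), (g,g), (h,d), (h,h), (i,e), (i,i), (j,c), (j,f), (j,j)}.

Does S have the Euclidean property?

Yes

Euclidean: yes — any two successors of a common world are S-related.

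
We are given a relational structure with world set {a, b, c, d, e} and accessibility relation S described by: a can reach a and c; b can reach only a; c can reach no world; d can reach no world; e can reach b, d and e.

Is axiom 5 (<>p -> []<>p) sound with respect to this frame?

By correspondence theory, 5 is valid on a frame iff S is Euclidean.
Euclidean: no — e S b and e S d, but not b S d.

No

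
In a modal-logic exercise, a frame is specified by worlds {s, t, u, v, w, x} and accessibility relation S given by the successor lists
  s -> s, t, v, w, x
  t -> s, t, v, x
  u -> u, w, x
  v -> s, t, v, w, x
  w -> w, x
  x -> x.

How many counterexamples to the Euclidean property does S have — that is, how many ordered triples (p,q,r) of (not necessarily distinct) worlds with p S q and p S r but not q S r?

23

Enumerating: (s,t,w), (s,w,s), (s,w,t), (s,w,v), (s,x,s), (s,x,t), (s,x,v), (s,x,w), (t,x,s), (t,x,t), (t,x,v), (u,w,u), … and 11 more.
Total: 23.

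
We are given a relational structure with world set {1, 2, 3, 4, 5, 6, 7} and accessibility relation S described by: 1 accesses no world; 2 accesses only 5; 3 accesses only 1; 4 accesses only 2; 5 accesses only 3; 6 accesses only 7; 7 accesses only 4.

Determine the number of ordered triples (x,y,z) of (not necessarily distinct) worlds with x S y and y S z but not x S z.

Enumerating: (2,5,3), (4,2,5), (5,3,1), (6,7,4), (7,4,2).

5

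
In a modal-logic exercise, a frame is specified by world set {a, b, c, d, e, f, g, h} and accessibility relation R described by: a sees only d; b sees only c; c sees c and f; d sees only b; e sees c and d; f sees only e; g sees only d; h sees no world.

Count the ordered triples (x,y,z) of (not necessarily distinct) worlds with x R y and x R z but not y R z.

Enumerating: (a,d,d), (c,f,c), (c,f,f), (d,b,b), (e,c,d), (e,d,c), (e,d,d), (f,e,e), (g,d,d).

9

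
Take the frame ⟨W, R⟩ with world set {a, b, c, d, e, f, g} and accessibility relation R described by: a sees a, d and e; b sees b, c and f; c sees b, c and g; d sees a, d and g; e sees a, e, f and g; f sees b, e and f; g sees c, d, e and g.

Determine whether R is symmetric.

Symmetric: yes — every pair in R has its reverse in R.

Yes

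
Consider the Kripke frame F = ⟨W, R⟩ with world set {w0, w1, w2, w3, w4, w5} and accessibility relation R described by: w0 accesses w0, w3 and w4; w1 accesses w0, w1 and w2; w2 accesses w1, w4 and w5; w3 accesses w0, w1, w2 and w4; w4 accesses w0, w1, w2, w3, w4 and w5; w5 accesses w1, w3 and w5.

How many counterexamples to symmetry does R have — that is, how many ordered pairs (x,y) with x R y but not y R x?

8

Enumerating: (w1,w0), (w2,w5), (w3,w1), (w3,w2), (w4,w1), (w4,w5), (w5,w1), (w5,w3).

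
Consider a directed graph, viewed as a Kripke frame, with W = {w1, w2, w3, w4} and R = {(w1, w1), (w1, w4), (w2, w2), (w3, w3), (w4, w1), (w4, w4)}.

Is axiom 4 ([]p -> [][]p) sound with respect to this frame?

Axiom 4 corresponds to the accessibility relation being transitive.
Transitive: yes — every two-step R-path is closed by a direct edge.

Yes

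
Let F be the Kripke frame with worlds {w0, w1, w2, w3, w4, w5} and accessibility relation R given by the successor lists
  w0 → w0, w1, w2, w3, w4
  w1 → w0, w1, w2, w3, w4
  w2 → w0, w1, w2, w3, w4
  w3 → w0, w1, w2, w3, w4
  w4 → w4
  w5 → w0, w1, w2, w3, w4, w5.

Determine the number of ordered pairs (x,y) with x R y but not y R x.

Enumerating: (w0,w4), (w1,w4), (w2,w4), (w3,w4), (w5,w0), (w5,w1), (w5,w2), (w5,w3), (w5,w4).

9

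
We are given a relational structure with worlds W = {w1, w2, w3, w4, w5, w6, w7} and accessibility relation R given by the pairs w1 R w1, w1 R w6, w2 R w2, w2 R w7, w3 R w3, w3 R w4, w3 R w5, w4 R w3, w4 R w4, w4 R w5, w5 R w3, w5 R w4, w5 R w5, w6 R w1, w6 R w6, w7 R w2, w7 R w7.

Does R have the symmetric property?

Yes

Symmetric: yes — every pair in R has its reverse in R.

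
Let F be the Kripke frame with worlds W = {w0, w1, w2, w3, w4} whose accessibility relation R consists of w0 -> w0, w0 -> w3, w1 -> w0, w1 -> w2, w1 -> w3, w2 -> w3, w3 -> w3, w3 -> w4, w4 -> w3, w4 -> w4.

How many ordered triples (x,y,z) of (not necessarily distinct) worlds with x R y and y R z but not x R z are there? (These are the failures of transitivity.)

3

Enumerating: (w0,w3,w4), (w1,w3,w4), (w2,w3,w4).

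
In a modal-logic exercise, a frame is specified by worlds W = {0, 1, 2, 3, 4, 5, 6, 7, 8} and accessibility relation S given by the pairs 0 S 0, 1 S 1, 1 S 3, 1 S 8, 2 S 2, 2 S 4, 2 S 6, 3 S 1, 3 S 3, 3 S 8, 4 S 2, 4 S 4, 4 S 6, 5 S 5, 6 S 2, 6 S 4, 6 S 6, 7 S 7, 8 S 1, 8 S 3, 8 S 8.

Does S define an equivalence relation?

Yes

Reflexive: yes — every world is S-related to itself.
Symmetric: yes — every pair in S has its reverse in S.
Transitive: yes — every two-step S-path is closed by a direct edge.
So S is an equivalence relation.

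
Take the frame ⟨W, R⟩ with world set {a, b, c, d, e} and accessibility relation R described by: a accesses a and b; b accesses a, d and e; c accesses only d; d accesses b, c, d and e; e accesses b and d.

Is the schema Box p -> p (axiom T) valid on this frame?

Axiom T corresponds to the accessibility relation being reflexive.
Reflexive: no — b is not related to itself.

No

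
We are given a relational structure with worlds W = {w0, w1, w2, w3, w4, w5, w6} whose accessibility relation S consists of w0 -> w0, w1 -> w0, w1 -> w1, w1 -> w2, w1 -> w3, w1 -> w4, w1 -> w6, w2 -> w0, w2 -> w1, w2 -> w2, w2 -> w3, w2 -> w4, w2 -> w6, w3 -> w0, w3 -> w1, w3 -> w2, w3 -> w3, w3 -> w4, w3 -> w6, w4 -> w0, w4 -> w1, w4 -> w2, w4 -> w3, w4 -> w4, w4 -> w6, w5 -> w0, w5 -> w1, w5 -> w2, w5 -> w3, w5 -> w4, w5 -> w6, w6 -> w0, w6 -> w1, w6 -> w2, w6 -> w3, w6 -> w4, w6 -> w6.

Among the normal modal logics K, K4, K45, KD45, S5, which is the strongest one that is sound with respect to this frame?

K4

Transitive (axiom 4): yes — every two-step S-path is closed by a direct edge.
Euclidean (axiom 5): no — w1 S w0 and w1 S w2, but not w0 S w2.
Serial (axiom D): yes — every world has a successor (e.g. w0 S w0).
Reflexive (axiom T): no — w5 is not related to itself.
So F validates K, K4; K45 would additionally require S to be Euclidean. The strongest is K4.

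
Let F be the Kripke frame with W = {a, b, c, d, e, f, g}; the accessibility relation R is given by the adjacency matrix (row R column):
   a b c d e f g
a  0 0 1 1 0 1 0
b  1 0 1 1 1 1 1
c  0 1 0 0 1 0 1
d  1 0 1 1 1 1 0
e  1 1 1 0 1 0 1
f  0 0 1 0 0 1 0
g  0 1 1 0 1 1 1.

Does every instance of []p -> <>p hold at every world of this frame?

The schema D characterises exactly the serial frames.
Serial: yes — every world has a successor (e.g. a R c).

Yes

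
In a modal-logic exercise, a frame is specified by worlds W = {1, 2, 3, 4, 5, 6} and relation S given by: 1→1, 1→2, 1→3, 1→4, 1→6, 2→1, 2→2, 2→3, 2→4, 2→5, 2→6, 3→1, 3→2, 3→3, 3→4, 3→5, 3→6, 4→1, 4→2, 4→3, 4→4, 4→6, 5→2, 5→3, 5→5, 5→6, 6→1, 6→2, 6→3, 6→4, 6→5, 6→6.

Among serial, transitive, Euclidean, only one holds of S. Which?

serial

Serial: yes — every world has a successor (e.g. 1 S 1).
Transitive: no — 1 S 2 and 2 S 5, but not 1 S 5.
Euclidean: no — 2 S 1 and 2 S 5, but not 1 S 5.
Only serial holds.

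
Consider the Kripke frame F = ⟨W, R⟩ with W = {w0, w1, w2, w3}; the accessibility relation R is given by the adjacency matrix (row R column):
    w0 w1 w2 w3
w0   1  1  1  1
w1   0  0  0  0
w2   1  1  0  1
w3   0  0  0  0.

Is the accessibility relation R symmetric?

No

Symmetric: no — w0 R w1 but not w1 R w0.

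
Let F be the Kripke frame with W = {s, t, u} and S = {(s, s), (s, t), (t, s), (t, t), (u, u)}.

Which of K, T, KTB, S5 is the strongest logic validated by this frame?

Reflexive (axiom T): yes — every world is S-related to itself.
Symmetric (axiom B): yes — every pair in S has its reverse in S.
Euclidean (axiom 5): yes — any two successors of a common world are S-related.
So F validates K, T, KTB, S5. The strongest is S5.

S5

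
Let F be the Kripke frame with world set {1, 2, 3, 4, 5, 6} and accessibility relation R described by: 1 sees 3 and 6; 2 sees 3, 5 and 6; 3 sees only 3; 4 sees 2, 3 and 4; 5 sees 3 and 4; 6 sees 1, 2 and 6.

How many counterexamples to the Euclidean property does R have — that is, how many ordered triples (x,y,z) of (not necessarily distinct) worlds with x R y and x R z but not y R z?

17

Enumerating: (1,3,6), (1,6,3), (2,3,5), (2,3,6), (2,5,5), (2,5,6), (2,6,3), (2,6,5), (4,2,2), (4,2,4), (4,3,2), (4,3,4), (5,3,4), (6,1,1), (6,1,2), (6,2,1), (6,2,2).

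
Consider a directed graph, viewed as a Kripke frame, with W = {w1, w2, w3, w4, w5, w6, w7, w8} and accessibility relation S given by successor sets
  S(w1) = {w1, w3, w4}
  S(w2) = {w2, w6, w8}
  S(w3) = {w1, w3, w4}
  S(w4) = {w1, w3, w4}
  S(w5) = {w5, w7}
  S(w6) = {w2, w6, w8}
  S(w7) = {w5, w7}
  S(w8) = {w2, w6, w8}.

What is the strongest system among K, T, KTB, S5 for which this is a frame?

S5

Reflexive (axiom T): yes — every world is S-related to itself.
Symmetric (axiom B): yes — every pair in S has its reverse in S.
Euclidean (axiom 5): yes — any two successors of a common world are S-related.
So F validates K, T, KTB, S5. The strongest is S5.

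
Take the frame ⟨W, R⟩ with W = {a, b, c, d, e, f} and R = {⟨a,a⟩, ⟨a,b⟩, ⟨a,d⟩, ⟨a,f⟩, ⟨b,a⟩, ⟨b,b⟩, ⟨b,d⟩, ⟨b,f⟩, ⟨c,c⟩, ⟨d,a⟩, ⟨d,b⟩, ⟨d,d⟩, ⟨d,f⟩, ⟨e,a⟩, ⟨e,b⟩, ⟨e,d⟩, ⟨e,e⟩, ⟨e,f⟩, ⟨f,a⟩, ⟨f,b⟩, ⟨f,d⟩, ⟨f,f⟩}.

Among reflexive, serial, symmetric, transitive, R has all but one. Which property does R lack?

Reflexive: yes — every world is R-related to itself.
Serial: yes — every world has a successor (e.g. a R a).
Symmetric: no — e R a but not a R e.
Transitive: yes — every two-step R-path is closed by a direct edge.
Only symmetric fails.

symmetric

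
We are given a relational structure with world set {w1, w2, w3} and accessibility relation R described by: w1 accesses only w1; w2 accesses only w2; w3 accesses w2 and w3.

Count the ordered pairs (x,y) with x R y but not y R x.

1

Enumerating: (w3,w2).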